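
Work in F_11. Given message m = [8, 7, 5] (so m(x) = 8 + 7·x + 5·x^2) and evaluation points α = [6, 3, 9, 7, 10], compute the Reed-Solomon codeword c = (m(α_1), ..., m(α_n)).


c = [10, 8, 3, 5, 6]

Message polynomial: m(x) = 8 + 7·x + 5·x^2 (mod 11).
For each evaluation point α_i, compute m(α_i) mod 11:
  α_1 = 6: Horner steps 5 → 4 → 10, so m(6) = 10.
  α_2 = 3: Horner steps 5 → 0 → 8, so m(3) = 8.
  α_3 = 9: Horner steps 5 → 8 → 3, so m(9) = 3.
  α_4 = 7: Horner steps 5 → 9 → 5, so m(7) = 5.
  α_5 = 10: Horner steps 5 → 2 → 6, so m(10) = 6.
Codeword c = [10, 8, 3, 5, 6] ∈ F_11^5.


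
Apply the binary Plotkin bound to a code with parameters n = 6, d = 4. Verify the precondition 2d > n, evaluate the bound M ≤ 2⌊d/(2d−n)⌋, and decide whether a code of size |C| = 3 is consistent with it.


Plotkin bound M ≤ 4; given |C| = 3 ≤ bound (satisfied).

Check applicability: 2d = 8, n = 6.
2d − n = 2 > 0, so Plotkin applies.
Compute d/(2d−n) = 4/2 ≈ 2.0000.
⌊d/(2d−n)⌋ = 2.
Plotkin bound: M ≤ 2·2 = 4.
Given |C| = 3, check: satisfied.
This |C| is below the Plotkin bound.


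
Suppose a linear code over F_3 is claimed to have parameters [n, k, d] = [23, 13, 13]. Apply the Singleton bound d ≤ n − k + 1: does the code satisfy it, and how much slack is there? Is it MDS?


Singleton RHS = n − k + 1 = 11, slack = -2, bound violated (no such code; not MDS).

Singleton bound: d ≤ n − k + 1.
Here n = 23, k = 13, so n − k + 1 = 11.
Given d = 13, check d ≤ 11: NO.
Slack = (n − k + 1) − d = -2.
The slack is negative: d = 13 exceeds n − k + 1 = 11 by 2, so the Singleton bound is violated and no linear [23, 13, 13]_3 code can exist. In particular it is not MDS (MDS requires d = n − k + 1 exactly).
Description: the claimed parameters are [23, 13, 13]_3; such a code would be impossible (violates the Singleton bound).


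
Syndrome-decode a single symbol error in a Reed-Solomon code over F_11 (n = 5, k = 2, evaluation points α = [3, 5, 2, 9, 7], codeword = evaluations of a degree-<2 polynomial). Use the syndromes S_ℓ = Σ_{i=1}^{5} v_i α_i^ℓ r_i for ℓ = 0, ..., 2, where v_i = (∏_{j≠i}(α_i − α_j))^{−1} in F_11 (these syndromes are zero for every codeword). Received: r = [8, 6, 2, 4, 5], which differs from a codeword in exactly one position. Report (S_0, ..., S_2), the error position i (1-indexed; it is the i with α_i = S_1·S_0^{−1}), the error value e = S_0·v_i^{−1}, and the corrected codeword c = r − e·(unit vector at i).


S = (8, 2, 6), error at position 1, error magnitude e = 1, c = [7, 6, 2, 4, 5].

Step 1: column multipliers v_i = (∏_{j≠i}(α_i − α_j))^{−1} mod 11.
  i = 1 (α = 3): (3−5)(3−2)(3−9)(3−7) = (−2)·1·(−6)·(−4) = −48 ≡ 7, so v_1 = 7^{−1} = 8 (mod 11).
  i = 2 (α = 5): (5−3)(5−2)(5−9)(5−7) = 2·3·(−4)·(−2) = 48 ≡ 4, so v_2 = 4^{−1} = 3 (mod 11).
  i = 3 (α = 2): (2−3)(2−5)(2−9)(2−7) = (−1)·(−3)·(−7)·(−5) = 105 ≡ 6, so v_3 = 6^{−1} = 2 (mod 11).
  i = 4 (α = 9): (9−3)(9−5)(9−2)(9−7) = 6·4·7·2 = 336 ≡ 6, so v_4 = 6^{−1} = 2 (mod 11).
  i = 5 (α = 7): (7−3)(7−5)(7−2)(7−9) = 4·2·5·(−2) = −80 ≡ 8, so v_5 = 8^{−1} = 7 (mod 11).
  v = [8, 3, 2, 2, 7].
Step 2: syndromes of r = [8, 6, 2, 4, 5] (all sums mod 11).
  S_0 = Σ v_i r_i = 8·8 + 3·6 + 2·2 + 2·4 + 7·5 = 129 ≡ 8.
  S_1 = Σ v_i α_i r_i = 8·3·8 + 3·5·6 + 2·2·2 + 2·9·4 + 7·7·5 = 607 ≡ 2.
  α_i^2 mod 11 = [9, 3, 4, 4, 5].
  S_2 = Σ v_i α_i^2 r_i = 8·9·8 + 3·3·6 + 2·4·2 + 2·4·4 + 7·5·5 = 853 ≡ 6.
  S = (8, 2, 6) ≠ 0, so r is not a codeword (an error is present).
Step 3: locate the error. For a single error e at position i, S_ℓ = v_i·e·α_i^ℓ, so α_err = S_1/S_0.
  S_0^{−1} = 8^{−1} = 7 (mod 11), so α_err = 2·7 = 14 ≡ 3 = α_1. Error position i = 1.
  Consistency check: S_2/S_1 = 6·6 = 36 ≡ 3 = α_err ✓ (single-error assumption holds).
Step 4: error magnitude e = S_0/v_1 = S_0·∏_{j≠1}(α_1 − α_j) = 8·7 = 56 ≡ 1 (mod 11).
Step 5: correct position 1: c_1 = r_1 − e = 8 − 1 ≡ 7 (mod 11). Hence c = [7, 6, 2, 4, 5].
  Check: interpolating c through the α_i gives m(x) = 3 + 5·x (degree < 2) with m(α_i) = c_i for every i, so c is indeed a codeword.


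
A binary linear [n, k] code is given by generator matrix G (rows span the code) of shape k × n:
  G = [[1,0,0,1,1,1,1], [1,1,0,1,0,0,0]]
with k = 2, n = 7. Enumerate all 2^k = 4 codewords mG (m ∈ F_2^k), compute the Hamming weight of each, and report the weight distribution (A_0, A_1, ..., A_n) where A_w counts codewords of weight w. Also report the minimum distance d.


Weight distribution: A_0 = 1, A_3 = 1, A_4 = 1, A_5 = 1. Minimum distance d = 3.

Enumerate all 2^2 = 4 messages m ∈ F_2^2.
For each, compute codeword c = mG in F_2^7, then tally its weight.
  m = 00 → c = 0000000, weight = 0.
  m = 10 → c = 1001111, weight = 5.
  m = 01 → c = 1101000, weight = 3.
  m = 11 → c = 0100111, weight = 4.
Tally weights:
  weight 0: 1 codewords.
  weight 3: 1 codewords.
  weight 4: 1 codewords.
  weight 5: 1 codewords.
Minimum distance d = smallest w > 0 with A_w > 0 = 3.
Sanity: Σ A_w = 4 = 2^2 = 4 ✓.


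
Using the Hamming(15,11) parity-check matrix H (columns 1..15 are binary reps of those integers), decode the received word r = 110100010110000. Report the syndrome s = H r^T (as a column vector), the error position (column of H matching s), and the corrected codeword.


s = (1, 1, 1, 0)^T, error position = 14, corrected codeword c = 110100010110010

Compute s = H r^T mod 2 one row at a time:
  s_1 = 1 + 0 + 1 + 1 + 0 + 0 + 0 + 0 = 3 ≡ 1 (mod 2).
  s_2 = 1 + 0 + 0 + 0 + 0 + 0 + 0 + 0 = 1 ≡ 1 (mod 2).
  s_3 = 1 + 0 + 0 + 0 + 1 + 1 + 0 + 0 = 3 ≡ 1 (mod 2).
  s_4 = 1 + 0 + 0 + 0 + 0 + 1 + 0 + 0 = 2 ≡ 0 (mod 2).
s = (1, 1, 1, 0)^T — this equals column 14 of H (binary 1110), so error is at position 14.
Correct: flip bit 14 of r = 110100010110000 to get c = 110100010110010.


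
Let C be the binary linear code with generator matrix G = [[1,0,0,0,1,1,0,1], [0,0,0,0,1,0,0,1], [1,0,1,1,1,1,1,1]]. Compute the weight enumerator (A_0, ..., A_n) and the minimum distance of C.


Weight distribution: A_0 = 1, A_2 = 2, A_3 = 1, A_4 = 1, A_5 = 2, A_7 = 1. Minimum distance d = 2.

Enumerate all 2^3 = 8 messages m ∈ F_2^3.
For each, compute codeword c = mG in F_2^8, then tally its weight.
  m = 000 → c = 00000000, weight = 0.
  m = 100 → c = 10001101, weight = 4.
  m = 010 → c = 00001001, weight = 2.
  m = 110 → c = 10000100, weight = 2.
  m = 001 → c = 10111111, weight = 7.
  m = 101 → c = 00110010, weight = 3.
  m = 011 → c = 10110110, weight = 5.
  m = 111 → c = 00111011, weight = 5.
Tally weights:
  weight 0: 1 codewords.
  weight 2: 2 codewords.
  weight 3: 1 codewords.
  weight 4: 1 codewords.
  weight 5: 2 codewords.
  weight 7: 1 codewords.
Minimum distance d = smallest w > 0 with A_w > 0 = 2.
Sanity: Σ A_w = 8 = 2^3 = 8 ✓.


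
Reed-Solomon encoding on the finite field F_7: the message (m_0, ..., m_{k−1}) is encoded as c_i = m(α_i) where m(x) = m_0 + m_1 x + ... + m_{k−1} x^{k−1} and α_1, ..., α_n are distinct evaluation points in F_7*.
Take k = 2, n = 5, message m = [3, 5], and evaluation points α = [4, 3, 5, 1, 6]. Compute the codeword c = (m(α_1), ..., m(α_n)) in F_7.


c = [2, 4, 0, 1, 5]

Message polynomial: m(x) = 3 + 5·x (mod 7).
For each evaluation point α_i, compute m(α_i) mod 7:
  α_1 = 4: Horner steps 5 → 2, so m(4) = 2.
  α_2 = 3: Horner steps 5 → 4, so m(3) = 4.
  α_3 = 5: Horner steps 5 → 0, so m(5) = 0.
  α_4 = 1: Horner steps 5 → 1, so m(1) = 1.
  α_5 = 6: Horner steps 5 → 5, so m(6) = 5.
Codeword c = [2, 4, 0, 1, 5] ∈ F_7^5.


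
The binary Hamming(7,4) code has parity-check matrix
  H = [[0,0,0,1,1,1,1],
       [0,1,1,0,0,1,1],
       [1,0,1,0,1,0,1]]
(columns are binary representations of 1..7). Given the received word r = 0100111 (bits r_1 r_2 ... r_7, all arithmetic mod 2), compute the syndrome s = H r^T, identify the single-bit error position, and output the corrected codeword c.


s = (1, 1, 0)^T, error position = 6, corrected codeword c = 0100101

Compute s = H r^T mod 2 one row at a time:
  s_1 = 0 + 1 + 1 + 1 = 3 ≡ 1 (mod 2).
  s_2 = 1 + 0 + 1 + 1 = 3 ≡ 1 (mod 2).
  s_3 = 0 + 0 + 1 + 1 = 2 ≡ 0 (mod 2).
s = (1, 1, 0)^T — this equals column 6 of H (binary 110), so error is at position 6.
Correct: flip bit 6 of r = 0100111 to get c = 0100101.


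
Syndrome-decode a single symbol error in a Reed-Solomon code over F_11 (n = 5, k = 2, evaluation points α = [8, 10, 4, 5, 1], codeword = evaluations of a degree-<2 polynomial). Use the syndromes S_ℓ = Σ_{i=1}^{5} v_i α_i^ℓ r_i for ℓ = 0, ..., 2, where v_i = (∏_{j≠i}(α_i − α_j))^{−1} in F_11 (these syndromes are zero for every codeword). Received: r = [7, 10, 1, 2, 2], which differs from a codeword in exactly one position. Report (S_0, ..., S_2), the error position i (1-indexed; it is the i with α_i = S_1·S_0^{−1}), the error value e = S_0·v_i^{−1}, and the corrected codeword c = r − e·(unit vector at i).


S = (1, 5, 3), error at position 4, error magnitude e = 5, c = [7, 10, 1, 8, 2].

Step 1: column multipliers v_i = (∏_{j≠i}(α_i − α_j))^{−1} mod 11.
  i = 1 (α = 8): (8−10)(8−4)(8−5)(8−1) = (−2)·4·3·7 = −168 ≡ 8, so v_1 = 8^{−1} = 7 (mod 11).
  i = 2 (α = 10): (10−8)(10−4)(10−5)(10−1) = 2·6·5·9 = 540 ≡ 1, so v_2 = 1^{−1} = 1 (mod 11).
  i = 3 (α = 4): (4−8)(4−10)(4−5)(4−1) = (−4)·(−6)·(−1)·3 = −72 ≡ 5, so v_3 = 5^{−1} = 9 (mod 11).
  i = 4 (α = 5): (5−8)(5−10)(5−4)(5−1) = (−3)·(−5)·1·4 = 60 ≡ 5, so v_4 = 5^{−1} = 9 (mod 11).
  i = 5 (α = 1): (1−8)(1−10)(1−4)(1−5) = (−7)·(−9)·(−3)·(−4) = 756 ≡ 8, so v_5 = 8^{−1} = 7 (mod 11).
  v = [7, 1, 9, 9, 7].
Step 2: syndromes of r = [7, 10, 1, 2, 2] (all sums mod 11).
  S_0 = Σ v_i r_i = 7·7 + 1·10 + 9·1 + 9·2 + 7·2 = 100 ≡ 1.
  S_1 = Σ v_i α_i r_i = 7·8·7 + 1·10·10 + 9·4·1 + 9·5·2 + 7·1·2 = 632 ≡ 5.
  α_i^2 mod 11 = [9, 1, 5, 3, 1].
  S_2 = Σ v_i α_i^2 r_i = 7·9·7 + 1·1·10 + 9·5·1 + 9·3·2 + 7·1·2 = 564 ≡ 3.
  S = (1, 5, 3) ≠ 0, so r is not a codeword (an error is present).
Step 3: locate the error. For a single error e at position i, S_ℓ = v_i·e·α_i^ℓ, so α_err = S_1/S_0.
  S_0^{−1} = 1^{−1} = 1 (mod 11), so α_err = 5·1 = 5 ≡ 5 = α_4. Error position i = 4.
  Consistency check: S_2/S_1 = 3·9 = 27 ≡ 5 = α_err ✓ (single-error assumption holds).
Step 4: error magnitude e = S_0/v_4 = S_0·∏_{j≠4}(α_4 − α_j) = 1·5 = 5 ≡ 5 (mod 11).
Step 5: correct position 4: c_4 = r_4 − e = 2 − 5 ≡ 8 (mod 11). Hence c = [7, 10, 1, 8, 2].
  Check: interpolating c through the α_i gives m(x) = 6 + 7·x (degree < 2) with m(α_i) = c_i for every i, so c is indeed a codeword.


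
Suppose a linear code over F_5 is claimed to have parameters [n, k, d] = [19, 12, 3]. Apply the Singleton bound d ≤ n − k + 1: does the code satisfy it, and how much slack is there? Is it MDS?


Singleton RHS = n − k + 1 = 8, slack = 5, bound satisfied, not MDS.

Singleton bound: d ≤ n − k + 1.
Here n = 19, k = 12, so n − k + 1 = 8.
Given d = 3, check d ≤ 8: YES.
Slack = (n − k + 1) − d = 5.
The code is NOT MDS (slack = 5 > 0).
Description: the claimed parameters are [19, 12, 3]_5; such a code would be non-MDS.


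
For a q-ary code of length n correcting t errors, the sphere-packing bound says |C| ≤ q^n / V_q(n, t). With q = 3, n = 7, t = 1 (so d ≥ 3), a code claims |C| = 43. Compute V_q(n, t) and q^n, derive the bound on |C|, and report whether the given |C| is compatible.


V_q(n, t) = 15, q^n = 2187, Hamming bound = 145, |C| = 43 ≤ bound (satisfied).

Step 1: Compute V_q(n, t) = Σ_{j=0}^1 C(n, j) (q−1)^j.
  j = 0: C(7,0)·(2)^0 = 1·1 = 1.
  j = 1: C(7,1)·(2)^1 = 7·2 = 14.
  V_q(n, t) = 1 + 14 = 15.
Step 2: q^n = 3^7 = 2187.
Step 3: Hamming bound ⌊q^n / V_q(n,t)⌋ = ⌊2187/15⌋ = 145.
Step 4: Compare |C| = 43 to 145: satisfied.
The claimed |C| lies below the Hamming bound.


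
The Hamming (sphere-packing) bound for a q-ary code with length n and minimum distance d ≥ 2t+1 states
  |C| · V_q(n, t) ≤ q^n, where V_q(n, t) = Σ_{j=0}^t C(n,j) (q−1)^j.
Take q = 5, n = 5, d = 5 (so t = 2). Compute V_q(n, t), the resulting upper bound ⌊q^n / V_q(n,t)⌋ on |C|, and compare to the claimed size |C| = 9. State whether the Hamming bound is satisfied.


V_q(n, t) = 181, q^n = 3125, Hamming bound = 17, |C| = 9 ≤ bound (satisfied).

Step 1: Compute V_q(n, t) = Σ_{j=0}^2 C(n, j) (q−1)^j.
  j = 0: C(5,0)·(4)^0 = 1·1 = 1.
  j = 1: C(5,1)·(4)^1 = 5·4 = 20.
  j = 2: C(5,2)·(4)^2 = 10·16 = 160.
  V_q(n, t) = 1 + 20 + 160 = 181.
Step 2: q^n = 5^5 = 3125.
Step 3: Hamming bound ⌊q^n / V_q(n,t)⌋ = ⌊3125/181⌋ = 17.
Step 4: Compare |C| = 9 to 17: satisfied.
The claimed |C| lies below the Hamming bound.


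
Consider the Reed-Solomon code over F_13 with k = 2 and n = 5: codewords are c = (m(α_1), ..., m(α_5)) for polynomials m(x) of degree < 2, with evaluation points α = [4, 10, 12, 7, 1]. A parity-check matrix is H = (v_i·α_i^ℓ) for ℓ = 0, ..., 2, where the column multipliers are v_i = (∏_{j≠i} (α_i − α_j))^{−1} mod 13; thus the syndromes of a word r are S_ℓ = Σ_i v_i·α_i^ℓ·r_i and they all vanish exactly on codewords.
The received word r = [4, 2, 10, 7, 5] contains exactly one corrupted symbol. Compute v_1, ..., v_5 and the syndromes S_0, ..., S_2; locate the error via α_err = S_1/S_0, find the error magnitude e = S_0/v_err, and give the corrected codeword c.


S = (3, 8, 4), error at position 4, error magnitude e = 4, c = [4, 2, 10, 3, 5].

Step 1: column multipliers v_i = (∏_{j≠i}(α_i − α_j))^{−1} mod 13.
  i = 1 (α = 4): (4−10)(4−12)(4−7)(4−1) = (−6)·(−8)·(−3)·3 = −432 ≡ 10, so v_1 = 10^{−1} = 4 (mod 13).
  i = 2 (α = 10): (10−4)(10−12)(10−7)(10−1) = 6·(−2)·3·9 = −324 ≡ 1, so v_2 = 1^{−1} = 1 (mod 13).
  i = 3 (α = 12): (12−4)(12−10)(12−7)(12−1) = 8·2·5·11 = 880 ≡ 9, so v_3 = 9^{−1} = 3 (mod 13).
  i = 4 (α = 7): (7−4)(7−10)(7−12)(7−1) = 3·(−3)·(−5)·6 = 270 ≡ 10, so v_4 = 10^{−1} = 4 (mod 13).
  i = 5 (α = 1): (1−4)(1−10)(1−12)(1−7) = (−3)·(−9)·(−11)·(−6) = 1782 ≡ 1, so v_5 = 1^{−1} = 1 (mod 13).
  v = [4, 1, 3, 4, 1].
Step 2: syndromes of r = [4, 2, 10, 7, 5] (all sums mod 13).
  S_0 = Σ v_i r_i = 4·4 + 1·2 + 3·10 + 4·7 + 1·5 = 81 ≡ 3.
  S_1 = Σ v_i α_i r_i = 4·4·4 + 1·10·2 + 3·12·10 + 4·7·7 + 1·1·5 = 645 ≡ 8.
  α_i^2 mod 13 = [3, 9, 1, 10, 1].
  S_2 = Σ v_i α_i^2 r_i = 4·3·4 + 1·9·2 + 3·1·10 + 4·10·7 + 1·1·5 = 381 ≡ 4.
  S = (3, 8, 4) ≠ 0, so r is not a codeword (an error is present).
Step 3: locate the error. For a single error e at position i, S_ℓ = v_i·e·α_i^ℓ, so α_err = S_1/S_0.
  S_0^{−1} = 3^{−1} = 9 (mod 13), so α_err = 8·9 = 72 ≡ 7 = α_4. Error position i = 4.
  Consistency check: S_2/S_1 = 4·5 = 20 ≡ 7 = α_err ✓ (single-error assumption holds).
Step 4: error magnitude e = S_0/v_4 = S_0·∏_{j≠4}(α_4 − α_j) = 3·10 = 30 ≡ 4 (mod 13).
Step 5: correct position 4: c_4 = r_4 − e = 7 − 4 ≡ 3 (mod 13). Hence c = [4, 2, 10, 3, 5].
  Check: interpolating c through the α_i gives m(x) = 1 + 4·x (degree < 2) with m(α_i) = c_i for every i, so c is indeed a codeword.


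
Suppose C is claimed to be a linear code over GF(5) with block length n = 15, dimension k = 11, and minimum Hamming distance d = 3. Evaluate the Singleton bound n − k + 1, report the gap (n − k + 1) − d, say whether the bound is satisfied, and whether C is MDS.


Singleton RHS = n − k + 1 = 5, slack = 2, bound satisfied, not MDS.

Singleton bound: d ≤ n − k + 1.
Here n = 15, k = 11, so n − k + 1 = 5.
Given d = 3, check d ≤ 5: YES.
Slack = (n − k + 1) − d = 2.
The code is NOT MDS (slack = 2 > 0).
Description: the claimed parameters are [15, 11, 3]_5; such a code would be non-MDS.


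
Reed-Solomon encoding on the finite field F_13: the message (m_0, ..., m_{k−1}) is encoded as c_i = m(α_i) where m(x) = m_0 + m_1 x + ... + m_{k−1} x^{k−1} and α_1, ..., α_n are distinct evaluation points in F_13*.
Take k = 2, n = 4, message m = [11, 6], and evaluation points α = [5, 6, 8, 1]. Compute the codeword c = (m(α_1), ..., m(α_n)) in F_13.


c = [2, 8, 7, 4]

Message polynomial: m(x) = 11 + 6·x (mod 13).
For each evaluation point α_i, compute m(α_i) mod 13:
  α_1 = 5: Horner steps 6 → 2, so m(5) = 2.
  α_2 = 6: Horner steps 6 → 8, so m(6) = 8.
  α_3 = 8: Horner steps 6 → 7, so m(8) = 7.
  α_4 = 1: Horner steps 6 → 4, so m(1) = 4.
Codeword c = [2, 8, 7, 4] ∈ F_13^4.


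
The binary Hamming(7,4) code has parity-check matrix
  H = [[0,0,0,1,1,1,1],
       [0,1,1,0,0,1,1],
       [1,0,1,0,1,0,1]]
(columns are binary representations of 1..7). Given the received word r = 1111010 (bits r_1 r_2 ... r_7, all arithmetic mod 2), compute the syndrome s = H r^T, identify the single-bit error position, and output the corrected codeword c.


s = (0, 1, 0)^T, error position = 2, corrected codeword c = 1011010

Compute s = H r^T mod 2 one row at a time:
  s_1 = 1 + 0 + 1 + 0 = 2 ≡ 0 (mod 2).
  s_2 = 1 + 1 + 1 + 0 = 3 ≡ 1 (mod 2).
  s_3 = 1 + 1 + 0 + 0 = 2 ≡ 0 (mod 2).
s = (0, 1, 0)^T — this equals column 2 of H (binary 010), so error is at position 2.
Correct: flip bit 2 of r = 1111010 to get c = 1011010.


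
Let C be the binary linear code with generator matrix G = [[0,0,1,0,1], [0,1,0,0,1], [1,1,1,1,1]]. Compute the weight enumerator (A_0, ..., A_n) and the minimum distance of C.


Weight distribution: A_0 = 1, A_2 = 3, A_3 = 3, A_5 = 1. Minimum distance d = 2.

Enumerate all 2^3 = 8 messages m ∈ F_2^3.
For each, compute codeword c = mG in F_2^5, then tally its weight.
  m = 000 → c = 00000, weight = 0.
  m = 100 → c = 00101, weight = 2.
  m = 010 → c = 01001, weight = 2.
  m = 110 → c = 01100, weight = 2.
  m = 001 → c = 11111, weight = 5.
  m = 101 → c = 11010, weight = 3.
  m = 011 → c = 10110, weight = 3.
  m = 111 → c = 10011, weight = 3.
Tally weights:
  weight 0: 1 codewords.
  weight 2: 3 codewords.
  weight 3: 3 codewords.
  weight 5: 1 codewords.
Minimum distance d = smallest w > 0 with A_w > 0 = 2.
Sanity: Σ A_w = 8 = 2^3 = 8 ✓.


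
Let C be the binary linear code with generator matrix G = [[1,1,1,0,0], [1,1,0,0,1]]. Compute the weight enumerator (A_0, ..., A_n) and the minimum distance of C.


Weight distribution: A_0 = 1, A_2 = 1, A_3 = 2. Minimum distance d = 2.

Enumerate all 2^2 = 4 messages m ∈ F_2^2.
For each, compute codeword c = mG in F_2^5, then tally its weight.
  m = 00 → c = 00000, weight = 0.
  m = 10 → c = 11100, weight = 3.
  m = 01 → c = 11001, weight = 3.
  m = 11 → c = 00101, weight = 2.
Tally weights:
  weight 0: 1 codewords.
  weight 2: 1 codewords.
  weight 3: 2 codewords.
Minimum distance d = smallest w > 0 with A_w > 0 = 2.
Sanity: Σ A_w = 4 = 2^2 = 4 ✓.


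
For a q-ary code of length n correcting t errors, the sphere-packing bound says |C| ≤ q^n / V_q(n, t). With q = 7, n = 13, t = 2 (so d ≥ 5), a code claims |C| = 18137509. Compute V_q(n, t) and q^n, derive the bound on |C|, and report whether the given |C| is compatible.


V_q(n, t) = 2887, q^n = 96889010407, Hamming bound = 33560446, |C| = 18137509 ≤ bound (satisfied).

Step 1: Compute V_q(n, t) = Σ_{j=0}^2 C(n, j) (q−1)^j.
  j = 0: C(13,0)·(6)^0 = 1·1 = 1.
  j = 1: C(13,1)·(6)^1 = 13·6 = 78.
  j = 2: C(13,2)·(6)^2 = 78·36 = 2808.
  V_q(n, t) = 1 + 78 + 2808 = 2887.
Step 2: q^n = 7^13 = 96889010407.
Step 3: Hamming bound ⌊q^n / V_q(n,t)⌋ = ⌊96889010407/2887⌋ = 33560446.
Step 4: Compare |C| = 18137509 to 33560446: satisfied.
The claimed |C| lies below the Hamming bound.


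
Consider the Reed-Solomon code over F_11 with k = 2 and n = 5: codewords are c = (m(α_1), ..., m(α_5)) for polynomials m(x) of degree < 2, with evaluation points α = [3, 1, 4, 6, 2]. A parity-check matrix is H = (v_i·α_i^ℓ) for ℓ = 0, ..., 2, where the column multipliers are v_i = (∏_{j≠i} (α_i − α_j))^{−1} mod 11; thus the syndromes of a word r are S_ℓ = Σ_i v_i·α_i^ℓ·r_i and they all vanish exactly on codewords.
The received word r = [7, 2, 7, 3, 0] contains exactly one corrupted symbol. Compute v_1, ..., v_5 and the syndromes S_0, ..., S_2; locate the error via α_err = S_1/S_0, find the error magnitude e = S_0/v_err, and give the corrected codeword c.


S = (7, 10, 8), error at position 1, error magnitude e = 9, c = [9, 2, 7, 3, 0].

Step 1: column multipliers v_i = (∏_{j≠i}(α_i − α_j))^{−1} mod 11.
  i = 1 (α = 3): (3−1)(3−4)(3−6)(3−2) = 2·(−1)·(−3)·1 = 6 ≡ 6, so v_1 = 6^{−1} = 2 (mod 11).
  i = 2 (α = 1): (1−3)(1−4)(1−6)(1−2) = (−2)·(−3)·(−5)·(−1) = 30 ≡ 8, so v_2 = 8^{−1} = 7 (mod 11).
  i = 3 (α = 4): (4−3)(4−1)(4−6)(4−2) = 1·3·(−2)·2 = −12 ≡ 10, so v_3 = 10^{−1} = 10 (mod 11).
  i = 4 (α = 6): (6−3)(6−1)(6−4)(6−2) = 3·5·2·4 = 120 ≡ 10, so v_4 = 10^{−1} = 10 (mod 11).
  i = 5 (α = 2): (2−3)(2−1)(2−4)(2−6) = (−1)·1·(−2)·(−4) = −8 ≡ 3, so v_5 = 3^{−1} = 4 (mod 11).
  v = [2, 7, 10, 10, 4].
Step 2: syndromes of r = [7, 2, 7, 3, 0] (all sums mod 11).
  S_0 = Σ v_i r_i = 2·7 + 7·2 + 10·7 + 10·3 + 4·0 = 128 ≡ 7.
  S_1 = Σ v_i α_i r_i = 2·3·7 + 7·1·2 + 10·4·7 + 10·6·3 + 4·2·0 = 516 ≡ 10.
  α_i^2 mod 11 = [9, 1, 5, 3, 4].
  S_2 = Σ v_i α_i^2 r_i = 2·9·7 + 7·1·2 + 10·5·7 + 10·3·3 + 4·4·0 = 580 ≡ 8.
  S = (7, 10, 8) ≠ 0, so r is not a codeword (an error is present).
Step 3: locate the error. For a single error e at position i, S_ℓ = v_i·e·α_i^ℓ, so α_err = S_1/S_0.
  S_0^{−1} = 7^{−1} = 8 (mod 11), so α_err = 10·8 = 80 ≡ 3 = α_1. Error position i = 1.
  Consistency check: S_2/S_1 = 8·10 = 80 ≡ 3 = α_err ✓ (single-error assumption holds).
Step 4: error magnitude e = S_0/v_1 = S_0·∏_{j≠1}(α_1 − α_j) = 7·6 = 42 ≡ 9 (mod 11).
Step 5: correct position 1: c_1 = r_1 − e = 7 − 9 ≡ 9 (mod 11). Hence c = [9, 2, 7, 3, 0].
  Check: interpolating c through the α_i gives m(x) = 4 + 9·x (degree < 2) with m(α_i) = c_i for every i, so c is indeed a codeword.


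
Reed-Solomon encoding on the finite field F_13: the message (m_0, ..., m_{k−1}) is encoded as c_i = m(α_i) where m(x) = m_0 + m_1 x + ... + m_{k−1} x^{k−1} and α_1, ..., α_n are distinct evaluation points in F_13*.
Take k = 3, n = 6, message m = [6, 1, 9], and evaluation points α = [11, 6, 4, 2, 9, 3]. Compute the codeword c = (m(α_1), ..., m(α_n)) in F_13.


c = [1, 11, 11, 5, 3, 12]

Message polynomial: m(x) = 6 + 1·x + 9·x^2 (mod 13).
For each evaluation point α_i, compute m(α_i) mod 13:
  α_1 = 11: Horner steps 9 → 9 → 1, so m(11) = 1.
  α_2 = 6: Horner steps 9 → 3 → 11, so m(6) = 11.
  α_3 = 4: Horner steps 9 → 11 → 11, so m(4) = 11.
  α_4 = 2: Horner steps 9 → 6 → 5, so m(2) = 5.
  α_5 = 9: Horner steps 9 → 4 → 3, so m(9) = 3.
  α_6 = 3: Horner steps 9 → 2 → 12, so m(3) = 12.
Codeword c = [1, 11, 11, 5, 3, 12] ∈ F_13^6.


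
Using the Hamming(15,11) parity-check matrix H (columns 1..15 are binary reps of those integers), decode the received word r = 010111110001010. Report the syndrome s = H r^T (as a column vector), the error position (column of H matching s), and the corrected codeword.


s = (1, 0, 0, 0)^T, error position = 8, corrected codeword c = 010111100001010

Compute s = H r^T mod 2 one row at a time:
  s_1 = 1 + 0 + 0 + 0 + 1 + 0 + 1 + 0 = 3 ≡ 1 (mod 2).
  s_2 = 1 + 1 + 1 + 1 + 1 + 0 + 1 + 0 = 6 ≡ 0 (mod 2).
  s_3 = 1 + 0 + 1 + 1 + 0 + 0 + 1 + 0 = 4 ≡ 0 (mod 2).
  s_4 = 0 + 0 + 1 + 1 + 0 + 0 + 0 + 0 = 2 ≡ 0 (mod 2).
s = (1, 0, 0, 0)^T — this equals column 8 of H (binary 1000), so error is at position 8.
Correct: flip bit 8 of r = 010111110001010 to get c = 010111100001010.


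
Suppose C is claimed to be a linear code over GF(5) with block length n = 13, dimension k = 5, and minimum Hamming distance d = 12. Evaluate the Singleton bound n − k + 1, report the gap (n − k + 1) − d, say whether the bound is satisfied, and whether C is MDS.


Singleton RHS = n − k + 1 = 9, slack = -3, bound violated (no such code; not MDS).

Singleton bound: d ≤ n − k + 1.
Here n = 13, k = 5, so n − k + 1 = 9.
Given d = 12, check d ≤ 9: NO.
Slack = (n − k + 1) − d = -3.
The slack is negative: d = 12 exceeds n − k + 1 = 9 by 3, so the Singleton bound is violated and no linear [13, 5, 12]_5 code can exist. In particular it is not MDS (MDS requires d = n − k + 1 exactly).
Description: the claimed parameters are [13, 5, 12]_5; such a code would be impossible (violates the Singleton bound).


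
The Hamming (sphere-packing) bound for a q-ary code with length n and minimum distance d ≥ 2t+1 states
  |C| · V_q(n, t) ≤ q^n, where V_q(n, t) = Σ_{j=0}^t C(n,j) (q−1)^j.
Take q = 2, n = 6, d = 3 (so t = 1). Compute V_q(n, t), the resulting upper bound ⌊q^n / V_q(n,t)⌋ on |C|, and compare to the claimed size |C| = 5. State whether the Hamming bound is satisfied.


V_q(n, t) = 7, q^n = 64, Hamming bound = 9, |C| = 5 ≤ bound (satisfied).

Step 1: Compute V_q(n, t) = Σ_{j=0}^1 C(n, j) (q−1)^j.
  j = 0: C(6,0)·(1)^0 = 1·1 = 1.
  j = 1: C(6,1)·(1)^1 = 6·1 = 6.
  V_q(n, t) = 1 + 6 = 7.
Step 2: q^n = 2^6 = 64.
Step 3: Hamming bound ⌊q^n / V_q(n,t)⌋ = ⌊64/7⌋ = 9.
Step 4: Compare |C| = 5 to 9: satisfied.
The claimed |C| lies below the Hamming bound.


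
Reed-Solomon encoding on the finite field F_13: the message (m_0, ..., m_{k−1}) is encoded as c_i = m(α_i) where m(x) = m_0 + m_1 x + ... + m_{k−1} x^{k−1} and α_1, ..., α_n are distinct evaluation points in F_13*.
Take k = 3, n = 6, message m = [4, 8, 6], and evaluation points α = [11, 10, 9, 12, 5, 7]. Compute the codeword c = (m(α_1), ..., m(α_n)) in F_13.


c = [12, 8, 3, 2, 12, 3]

Message polynomial: m(x) = 4 + 8·x + 6·x^2 (mod 13).
For each evaluation point α_i, compute m(α_i) mod 13:
  α_1 = 11: Horner steps 6 → 9 → 12, so m(11) = 12.
  α_2 = 10: Horner steps 6 → 3 → 8, so m(10) = 8.
  α_3 = 9: Horner steps 6 → 10 → 3, so m(9) = 3.
  α_4 = 12: Horner steps 6 → 2 → 2, so m(12) = 2.
  α_5 = 5: Horner steps 6 → 12 → 12, so m(5) = 12.
  α_6 = 7: Horner steps 6 → 11 → 3, so m(7) = 3.
Codeword c = [12, 8, 3, 2, 12, 3] ∈ F_13^6.


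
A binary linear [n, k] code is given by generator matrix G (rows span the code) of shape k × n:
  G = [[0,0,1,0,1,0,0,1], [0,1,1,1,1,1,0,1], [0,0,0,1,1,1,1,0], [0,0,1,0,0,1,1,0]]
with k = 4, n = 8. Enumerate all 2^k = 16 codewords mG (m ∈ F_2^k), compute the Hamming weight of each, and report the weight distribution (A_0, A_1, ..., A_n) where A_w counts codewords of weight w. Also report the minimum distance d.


Weight distribution: A_0 = 1, A_2 = 1, A_3 = 6, A_4 = 5, A_5 = 2, A_6 = 1. Minimum distance d = 2.

Enumerate all 2^4 = 16 messages m ∈ F_2^4.
For each, compute codeword c = mG in F_2^8, then tally its weight.
  m = 0000 → c = 00000000, weight = 0.
  m = 1000 → c = 00101001, weight = 3.
  m = 0100 → c = 01111101, weight = 6.
  m = 1100 → c = 01010100, weight = 3.
  m = 0010 → c = 00011110, weight = 4.
  m = 1010 → c = 00110111, weight = 5.
  m = 0110 → c = 01100011, weight = 4.
  m = 1110 → c = 01001010, weight = 3.
  m = 0001 → c = 00100110, weight = 3.
  m = 1001 → c = 00001111, weight = 4.
  m = 0101 → c = 01011011, weight = 5.
  m = 1101 → c = 01110010, weight = 4.
  m = 0011 → c = 00111000, weight = 3.
  m = 1011 → c = 00010001, weight = 2.
  m = 0111 → c = 01000101, weight = 3.
  m = 1111 → c = 01101100, weight = 4.
Tally weights:
  weight 0: 1 codewords.
  weight 2: 1 codewords.
  weight 3: 6 codewords.
  weight 4: 5 codewords.
  weight 5: 2 codewords.
  weight 6: 1 codewords.
Minimum distance d = smallest w > 0 with A_w > 0 = 2.
Sanity: Σ A_w = 16 = 2^4 = 16 ✓.


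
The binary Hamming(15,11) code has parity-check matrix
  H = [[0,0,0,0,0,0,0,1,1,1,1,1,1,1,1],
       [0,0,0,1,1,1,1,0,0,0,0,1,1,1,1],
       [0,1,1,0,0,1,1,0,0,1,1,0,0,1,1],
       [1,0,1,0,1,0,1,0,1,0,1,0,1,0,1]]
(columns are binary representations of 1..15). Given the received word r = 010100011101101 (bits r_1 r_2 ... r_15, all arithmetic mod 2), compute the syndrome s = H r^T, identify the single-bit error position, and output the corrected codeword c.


s = (0, 0, 1, 1)^T, error position = 3, corrected codeword c = 011100011101101

Compute s = H r^T mod 2 one row at a time:
  s_1 = 1 + 1 + 1 + 0 + 1 + 1 + 0 + 1 = 6 ≡ 0 (mod 2).
  s_2 = 1 + 0 + 0 + 0 + 1 + 1 + 0 + 1 = 4 ≡ 0 (mod 2).
  s_3 = 1 + 0 + 0 + 0 + 1 + 0 + 0 + 1 = 3 ≡ 1 (mod 2).
  s_4 = 0 + 0 + 0 + 0 + 1 + 0 + 1 + 1 = 3 ≡ 1 (mod 2).
s = (0, 0, 1, 1)^T — this equals column 3 of H (binary 0011), so error is at position 3.
Correct: flip bit 3 of r = 010100011101101 to get c = 011100011101101.


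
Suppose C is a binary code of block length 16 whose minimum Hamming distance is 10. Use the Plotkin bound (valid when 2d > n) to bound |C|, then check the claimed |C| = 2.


Plotkin bound M ≤ 4; given |C| = 2 ≤ bound (satisfied).

Check applicability: 2d = 20, n = 16.
2d − n = 4 > 0, so Plotkin applies.
Compute d/(2d−n) = 10/4 ≈ 2.5000.
⌊d/(2d−n)⌋ = 2.
Plotkin bound: M ≤ 2·2 = 4.
Given |C| = 2, check: satisfied.
This |C| is below the Plotkin bound.


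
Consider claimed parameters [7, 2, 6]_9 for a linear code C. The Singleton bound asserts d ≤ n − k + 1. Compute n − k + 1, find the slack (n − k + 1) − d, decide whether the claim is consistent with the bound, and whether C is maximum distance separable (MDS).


Singleton RHS = n − k + 1 = 6, slack = 0, bound satisfied, MDS.

Singleton bound: d ≤ n − k + 1.
Here n = 7, k = 2, so n − k + 1 = 6.
Given d = 6, check d ≤ 6: YES.
Slack = (n − k + 1) − d = 0.
The code is MDS (slack = 0).
Description: the claimed parameters are [7, 2, 6]_9; such a code would be MDS (meets Singleton bound).


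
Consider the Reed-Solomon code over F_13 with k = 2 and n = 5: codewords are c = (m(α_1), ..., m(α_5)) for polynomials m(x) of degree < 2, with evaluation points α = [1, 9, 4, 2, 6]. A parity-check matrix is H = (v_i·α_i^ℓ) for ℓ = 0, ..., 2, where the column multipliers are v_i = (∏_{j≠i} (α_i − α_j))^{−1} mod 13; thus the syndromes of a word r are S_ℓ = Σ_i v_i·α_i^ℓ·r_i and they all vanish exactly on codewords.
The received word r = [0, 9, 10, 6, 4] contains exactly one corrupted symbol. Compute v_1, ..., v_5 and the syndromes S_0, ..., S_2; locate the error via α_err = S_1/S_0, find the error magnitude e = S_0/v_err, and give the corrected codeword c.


S = (12, 9, 10), error at position 3, error magnitude e = 5, c = [0, 9, 5, 6, 4].

Step 1: column multipliers v_i = (∏_{j≠i}(α_i − α_j))^{−1} mod 13.
  i = 1 (α = 1): (1−9)(1−4)(1−2)(1−6) = (−8)·(−3)·(−1)·(−5) = 120 ≡ 3, so v_1 = 3^{−1} = 9 (mod 13).
  i = 2 (α = 9): (9−1)(9−4)(9−2)(9−6) = 8·5·7·3 = 840 ≡ 8, so v_2 = 8^{−1} = 5 (mod 13).
  i = 3 (α = 4): (4−1)(4−9)(4−2)(4−6) = 3·(−5)·2·(−2) = 60 ≡ 8, so v_3 = 8^{−1} = 5 (mod 13).
  i = 4 (α = 2): (2−1)(2−9)(2−4)(2−6) = 1·(−7)·(−2)·(−4) = −56 ≡ 9, so v_4 = 9^{−1} = 3 (mod 13).
  i = 5 (α = 6): (6−1)(6−9)(6−4)(6−2) = 5·(−3)·2·4 = −120 ≡ 10, so v_5 = 10^{−1} = 4 (mod 13).
  v = [9, 5, 5, 3, 4].
Step 2: syndromes of r = [0, 9, 10, 6, 4] (all sums mod 13).
  S_0 = Σ v_i r_i = 9·0 + 5·9 + 5·10 + 3·6 + 4·4 = 129 ≡ 12.
  S_1 = Σ v_i α_i r_i = 9·1·0 + 5·9·9 + 5·4·10 + 3·2·6 + 4·6·4 = 737 ≡ 9.
  α_i^2 mod 13 = [1, 3, 3, 4, 10].
  S_2 = Σ v_i α_i^2 r_i = 9·1·0 + 5·3·9 + 5·3·10 + 3·4·6 + 4·10·4 = 517 ≡ 10.
  S = (12, 9, 10) ≠ 0, so r is not a codeword (an error is present).
Step 3: locate the error. For a single error e at position i, S_ℓ = v_i·e·α_i^ℓ, so α_err = S_1/S_0.
  S_0^{−1} = 12^{−1} = 12 (mod 13), so α_err = 9·12 = 108 ≡ 4 = α_3. Error position i = 3.
  Consistency check: S_2/S_1 = 10·3 = 30 ≡ 4 = α_err ✓ (single-error assumption holds).
Step 4: error magnitude e = S_0/v_3 = S_0·∏_{j≠3}(α_3 − α_j) = 12·8 = 96 ≡ 5 (mod 13).
Step 5: correct position 3: c_3 = r_3 − e = 10 − 5 ≡ 5 (mod 13). Hence c = [0, 9, 5, 6, 4].
  Check: interpolating c through the α_i gives m(x) = 7 + 6·x (degree < 2) with m(α_i) = c_i for every i, so c is indeed a codeword.


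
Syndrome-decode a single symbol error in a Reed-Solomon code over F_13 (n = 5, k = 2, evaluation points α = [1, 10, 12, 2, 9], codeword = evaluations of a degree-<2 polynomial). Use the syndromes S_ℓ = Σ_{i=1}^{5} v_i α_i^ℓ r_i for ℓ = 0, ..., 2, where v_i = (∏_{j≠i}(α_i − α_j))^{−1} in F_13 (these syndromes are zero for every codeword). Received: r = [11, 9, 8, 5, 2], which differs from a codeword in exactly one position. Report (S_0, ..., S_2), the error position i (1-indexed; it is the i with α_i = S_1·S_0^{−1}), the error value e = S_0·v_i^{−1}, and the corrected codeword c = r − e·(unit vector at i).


S = (5, 8, 5), error at position 3, error magnitude e = 11, c = [11, 9, 10, 5, 2].

Step 1: column multipliers v_i = (∏_{j≠i}(α_i − α_j))^{−1} mod 13.
  i = 1 (α = 1): (1−10)(1−12)(1−2)(1−9) = (−9)·(−11)·(−1)·(−8) = 792 ≡ 12, so v_1 = 12^{−1} = 12 (mod 13).
  i = 2 (α = 10): (10−1)(10−12)(10−2)(10−9) = 9·(−2)·8·1 = −144 ≡ 12, so v_2 = 12^{−1} = 12 (mod 13).
  i = 3 (α = 12): (12−1)(12−10)(12−2)(12−9) = 11·2·10·3 = 660 ≡ 10, so v_3 = 10^{−1} = 4 (mod 13).
  i = 4 (α = 2): (2−1)(2−10)(2−12)(2−9) = 1·(−8)·(−10)·(−7) = −560 ≡ 12, so v_4 = 12^{−1} = 12 (mod 13).
  i = 5 (α = 9): (9−1)(9−10)(9−12)(9−2) = 8·(−1)·(−3)·7 = 168 ≡ 12, so v_5 = 12^{−1} = 12 (mod 13).
  v = [12, 12, 4, 12, 12].
Step 2: syndromes of r = [11, 9, 8, 5, 2] (all sums mod 13).
  S_0 = Σ v_i r_i = 12·11 + 12·9 + 4·8 + 12·5 + 12·2 = 356 ≡ 5.
  S_1 = Σ v_i α_i r_i = 12·1·11 + 12·10·9 + 4·12·8 + 12·2·5 + 12·9·2 = 1932 ≡ 8.
  α_i^2 mod 13 = [1, 9, 1, 4, 3].
  S_2 = Σ v_i α_i^2 r_i = 12·1·11 + 12·9·9 + 4·1·8 + 12·4·5 + 12·3·2 = 1448 ≡ 5.
  S = (5, 8, 5) ≠ 0, so r is not a codeword (an error is present).
Step 3: locate the error. For a single error e at position i, S_ℓ = v_i·e·α_i^ℓ, so α_err = S_1/S_0.
  S_0^{−1} = 5^{−1} = 8 (mod 13), so α_err = 8·8 = 64 ≡ 12 = α_3. Error position i = 3.
  Consistency check: S_2/S_1 = 5·5 = 25 ≡ 12 = α_err ✓ (single-error assumption holds).
Step 4: error magnitude e = S_0/v_3 = S_0·∏_{j≠3}(α_3 − α_j) = 5·10 = 50 ≡ 11 (mod 13).
Step 5: correct position 3: c_3 = r_3 − e = 8 − 11 ≡ 10 (mod 13). Hence c = [11, 9, 10, 5, 2].
  Check: interpolating c through the α_i gives m(x) = 4 + 7·x (degree < 2) with m(α_i) = c_i for every i, so c is indeed a codeword.


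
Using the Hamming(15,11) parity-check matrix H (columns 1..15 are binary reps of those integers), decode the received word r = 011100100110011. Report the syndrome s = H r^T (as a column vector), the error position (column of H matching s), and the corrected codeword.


s = (0, 0, 1, 0)^T, error position = 2, corrected codeword c = 001100100110011

Compute s = H r^T mod 2 one row at a time:
  s_1 = 0 + 0 + 1 + 1 + 0 + 0 + 1 + 1 = 4 ≡ 0 (mod 2).
  s_2 = 1 + 0 + 0 + 1 + 0 + 0 + 1 + 1 = 4 ≡ 0 (mod 2).
  s_3 = 1 + 1 + 0 + 1 + 1 + 1 + 1 + 1 = 7 ≡ 1 (mod 2).
  s_4 = 0 + 1 + 0 + 1 + 0 + 1 + 0 + 1 = 4 ≡ 0 (mod 2).
s = (0, 0, 1, 0)^T — this equals column 2 of H (binary 0010), so error is at position 2.
Correct: flip bit 2 of r = 011100100110011 to get c = 001100100110011.


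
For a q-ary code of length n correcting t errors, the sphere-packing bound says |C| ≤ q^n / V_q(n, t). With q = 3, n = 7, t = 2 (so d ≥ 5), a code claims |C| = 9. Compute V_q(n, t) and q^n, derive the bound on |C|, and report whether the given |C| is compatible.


V_q(n, t) = 99, q^n = 2187, Hamming bound = 22, |C| = 9 ≤ bound (satisfied).

Step 1: Compute V_q(n, t) = Σ_{j=0}^2 C(n, j) (q−1)^j.
  j = 0: C(7,0)·(2)^0 = 1·1 = 1.
  j = 1: C(7,1)·(2)^1 = 7·2 = 14.
  j = 2: C(7,2)·(2)^2 = 21·4 = 84.
  V_q(n, t) = 1 + 14 + 84 = 99.
Step 2: q^n = 3^7 = 2187.
Step 3: Hamming bound ⌊q^n / V_q(n,t)⌋ = ⌊2187/99⌋ = 22.
Step 4: Compare |C| = 9 to 22: satisfied.
The claimed |C| lies below the Hamming bound.


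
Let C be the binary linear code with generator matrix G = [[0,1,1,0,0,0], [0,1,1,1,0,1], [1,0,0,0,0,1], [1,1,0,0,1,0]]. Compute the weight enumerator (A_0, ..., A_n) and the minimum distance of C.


Weight distribution: A_0 = 1, A_2 = 4, A_3 = 6, A_4 = 3, A_5 = 2. Minimum distance d = 2.

Enumerate all 2^4 = 16 messages m ∈ F_2^4.
For each, compute codeword c = mG in F_2^6, then tally its weight.
  m = 0000 → c = 000000, weight = 0.
  m = 1000 → c = 011000, weight = 2.
  m = 0100 → c = 011101, weight = 4.
  m = 1100 → c = 000101, weight = 2.
  m = 0010 → c = 100001, weight = 2.
  m = 1010 → c = 111001, weight = 4.
  m = 0110 → c = 111100, weight = 4.
  m = 1110 → c = 100100, weight = 2.
  m = 0001 → c = 110010, weight = 3.
  m = 1001 → c = 101010, weight = 3.
  m = 0101 → c = 101111, weight = 5.
  m = 1101 → c = 110111, weight = 5.
  m = 0011 → c = 010011, weight = 3.
  m = 1011 → c = 001011, weight = 3.
  m = 0111 → c = 001110, weight = 3.
  m = 1111 → c = 010110, weight = 3.
Tally weights:
  weight 0: 1 codewords.
  weight 2: 4 codewords.
  weight 3: 6 codewords.
  weight 4: 3 codewords.
  weight 5: 2 codewords.
Minimum distance d = smallest w > 0 with A_w > 0 = 2.
Sanity: Σ A_w = 16 = 2^4 = 16 ✓.


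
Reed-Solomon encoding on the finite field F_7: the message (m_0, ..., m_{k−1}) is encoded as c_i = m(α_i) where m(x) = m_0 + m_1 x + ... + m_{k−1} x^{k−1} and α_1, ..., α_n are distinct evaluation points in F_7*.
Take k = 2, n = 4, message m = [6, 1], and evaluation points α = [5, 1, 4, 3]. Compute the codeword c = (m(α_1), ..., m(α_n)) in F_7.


c = [4, 0, 3, 2]

Message polynomial: m(x) = 6 + 1·x (mod 7).
For each evaluation point α_i, compute m(α_i) mod 7:
  α_1 = 5: Horner steps 1 → 4, so m(5) = 4.
  α_2 = 1: Horner steps 1 → 0, so m(1) = 0.
  α_3 = 4: Horner steps 1 → 3, so m(4) = 3.
  α_4 = 3: Horner steps 1 → 2, so m(3) = 2.
Codeword c = [4, 0, 3, 2] ∈ F_7^4.


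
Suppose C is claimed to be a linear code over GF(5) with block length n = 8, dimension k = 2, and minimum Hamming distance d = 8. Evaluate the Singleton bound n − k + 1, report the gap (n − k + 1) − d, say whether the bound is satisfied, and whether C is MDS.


Singleton RHS = n − k + 1 = 7, slack = -1, bound violated (no such code; not MDS).

Singleton bound: d ≤ n − k + 1.
Here n = 8, k = 2, so n − k + 1 = 7.
Given d = 8, check d ≤ 7: NO.
Slack = (n − k + 1) − d = -1.
The slack is negative: d = 8 exceeds n − k + 1 = 7 by 1, so the Singleton bound is violated and no linear [8, 2, 8]_5 code can exist. In particular it is not MDS (MDS requires d = n − k + 1 exactly).
Description: the claimed parameters are [8, 2, 8]_5; such a code would be impossible (violates the Singleton bound).


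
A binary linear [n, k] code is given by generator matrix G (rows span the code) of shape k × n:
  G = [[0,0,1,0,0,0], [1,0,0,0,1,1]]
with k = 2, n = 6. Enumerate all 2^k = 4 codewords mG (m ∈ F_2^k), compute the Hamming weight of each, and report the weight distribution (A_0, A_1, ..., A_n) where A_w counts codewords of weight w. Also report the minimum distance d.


Weight distribution: A_0 = 1, A_1 = 1, A_3 = 1, A_4 = 1. Minimum distance d = 1.

Enumerate all 2^2 = 4 messages m ∈ F_2^2.
For each, compute codeword c = mG in F_2^6, then tally its weight.
  m = 00 → c = 000000, weight = 0.
  m = 10 → c = 001000, weight = 1.
  m = 01 → c = 100011, weight = 3.
  m = 11 → c = 101011, weight = 4.
Tally weights:
  weight 0: 1 codewords.
  weight 1: 1 codewords.
  weight 3: 1 codewords.
  weight 4: 1 codewords.
Minimum distance d = smallest w > 0 with A_w > 0 = 1.
Sanity: Σ A_w = 4 = 2^2 = 4 ✓.
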